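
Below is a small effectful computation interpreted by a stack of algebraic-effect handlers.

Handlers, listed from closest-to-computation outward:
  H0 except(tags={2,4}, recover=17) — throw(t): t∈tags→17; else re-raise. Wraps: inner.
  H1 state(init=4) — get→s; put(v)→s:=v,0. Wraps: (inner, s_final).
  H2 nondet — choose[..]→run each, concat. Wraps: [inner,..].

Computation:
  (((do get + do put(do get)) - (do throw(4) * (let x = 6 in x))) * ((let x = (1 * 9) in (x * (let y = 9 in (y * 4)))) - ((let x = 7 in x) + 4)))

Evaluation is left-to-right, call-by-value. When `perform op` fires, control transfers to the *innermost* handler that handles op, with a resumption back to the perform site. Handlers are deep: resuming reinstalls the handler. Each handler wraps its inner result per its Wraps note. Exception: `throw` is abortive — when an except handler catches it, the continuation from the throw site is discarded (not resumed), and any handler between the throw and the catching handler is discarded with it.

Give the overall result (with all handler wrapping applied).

Answer: [(17, 4)]

Step-by-step:
get @ H1 ⇒ 4
get @ H1 ⇒ 4
put(4) @ H1 ⇒ s:=4
throw(4) @ H0 caught ⇒ 17
H1 returns (17, 4)
H2 returns [(17, 4)]
= [(17, 4)]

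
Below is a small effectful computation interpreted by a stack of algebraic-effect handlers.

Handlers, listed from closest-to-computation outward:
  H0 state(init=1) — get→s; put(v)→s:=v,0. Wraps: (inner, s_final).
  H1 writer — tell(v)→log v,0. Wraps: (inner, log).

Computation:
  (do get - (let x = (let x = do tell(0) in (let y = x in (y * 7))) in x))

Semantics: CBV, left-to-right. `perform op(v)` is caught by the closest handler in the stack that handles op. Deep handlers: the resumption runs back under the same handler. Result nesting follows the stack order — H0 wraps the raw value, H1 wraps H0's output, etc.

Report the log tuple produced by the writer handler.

Step-by-step:
get @ H0 ⇒ 1
tell(0) @ H1 ⇒ log+=0
H0 returns (1, 1)
H1 returns ((1, 1), (0))
= ((1, 1), (0))

Answer: (0)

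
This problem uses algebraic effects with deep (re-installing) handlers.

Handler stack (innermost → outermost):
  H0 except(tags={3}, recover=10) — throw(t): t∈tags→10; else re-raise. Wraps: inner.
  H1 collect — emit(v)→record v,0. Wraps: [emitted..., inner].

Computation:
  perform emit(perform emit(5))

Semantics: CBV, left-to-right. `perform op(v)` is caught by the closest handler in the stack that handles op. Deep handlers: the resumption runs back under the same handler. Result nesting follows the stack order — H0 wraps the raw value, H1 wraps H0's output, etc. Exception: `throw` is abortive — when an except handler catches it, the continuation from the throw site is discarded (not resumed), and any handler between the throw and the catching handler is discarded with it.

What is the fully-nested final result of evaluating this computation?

Working:
emit(5) @ H1 ⇒ out+=5
emit(0) @ H1 ⇒ out+=0
H0 returns 0
H1 returns [5, 0, 0]
= [5, 0, 0]

Answer: [5, 0, 0]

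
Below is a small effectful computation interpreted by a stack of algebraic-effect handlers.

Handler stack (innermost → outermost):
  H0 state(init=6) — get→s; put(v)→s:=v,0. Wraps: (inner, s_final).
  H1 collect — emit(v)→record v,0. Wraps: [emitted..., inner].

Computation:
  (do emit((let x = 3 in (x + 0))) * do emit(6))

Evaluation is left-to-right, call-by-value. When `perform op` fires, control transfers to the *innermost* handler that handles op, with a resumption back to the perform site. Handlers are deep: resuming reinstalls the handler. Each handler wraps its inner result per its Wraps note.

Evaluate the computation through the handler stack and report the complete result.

Answer: [3, 6, (0, 6)]

Working:
emit(3) @ H1 ⇒ out+=3
emit(6) @ H1 ⇒ out+=6
H0 returns (0, 6)
H1 returns [3, 6, (0, 6)]
= [3, 6, (0, 6)]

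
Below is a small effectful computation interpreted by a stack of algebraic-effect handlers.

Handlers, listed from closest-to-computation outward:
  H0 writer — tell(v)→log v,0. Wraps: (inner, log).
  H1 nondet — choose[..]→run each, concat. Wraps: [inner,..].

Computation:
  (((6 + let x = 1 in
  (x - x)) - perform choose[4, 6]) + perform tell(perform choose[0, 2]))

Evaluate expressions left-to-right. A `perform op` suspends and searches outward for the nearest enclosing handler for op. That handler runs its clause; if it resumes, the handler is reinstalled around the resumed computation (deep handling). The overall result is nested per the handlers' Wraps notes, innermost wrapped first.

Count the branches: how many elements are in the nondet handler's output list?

Answer: 4

Working:
choose[4, 6] @ H1
  branch[0] choose=4:
    choose[0, 2] @ H1
      branch[0] choose=0:
        tell(0) @ H0 ⇒ log+=0
        H0 returns (2, (0))
        H1 returns [(2, (0))]
      branch[1] choose=2:
        tell(2) @ H0 ⇒ log+=2
        H0 returns (2, (2))
        H1 returns [(2, (2))]
  branch[1] choose=6:
    choose[0, 2] @ H1
      branch[0] choose=0:
        tell(0) @ H0 ⇒ log+=0
        H0 returns (0, (0))
        H1 returns [(0, (0))]
      branch[1] choose=2:
        tell(2) @ H0 ⇒ log+=2
        H0 returns (0, (2))
        H1 returns [(0, (2))]
= [(2, (0)), (2, (2)), (0, (0)), (0, (2))]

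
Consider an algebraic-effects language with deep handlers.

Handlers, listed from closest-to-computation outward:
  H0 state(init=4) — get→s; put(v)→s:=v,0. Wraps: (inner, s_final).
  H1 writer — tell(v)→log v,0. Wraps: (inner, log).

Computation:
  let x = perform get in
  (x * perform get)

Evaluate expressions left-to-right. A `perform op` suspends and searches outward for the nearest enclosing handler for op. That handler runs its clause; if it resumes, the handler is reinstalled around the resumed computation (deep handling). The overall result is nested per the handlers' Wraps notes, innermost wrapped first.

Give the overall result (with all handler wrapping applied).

Answer: ((16, 4), ())

Step-by-step:
get @ H0 ⇒ 4
get @ H0 ⇒ 4
H0 returns (16, 4)
H1 returns ((16, 4), ())
= ((16, 4), ())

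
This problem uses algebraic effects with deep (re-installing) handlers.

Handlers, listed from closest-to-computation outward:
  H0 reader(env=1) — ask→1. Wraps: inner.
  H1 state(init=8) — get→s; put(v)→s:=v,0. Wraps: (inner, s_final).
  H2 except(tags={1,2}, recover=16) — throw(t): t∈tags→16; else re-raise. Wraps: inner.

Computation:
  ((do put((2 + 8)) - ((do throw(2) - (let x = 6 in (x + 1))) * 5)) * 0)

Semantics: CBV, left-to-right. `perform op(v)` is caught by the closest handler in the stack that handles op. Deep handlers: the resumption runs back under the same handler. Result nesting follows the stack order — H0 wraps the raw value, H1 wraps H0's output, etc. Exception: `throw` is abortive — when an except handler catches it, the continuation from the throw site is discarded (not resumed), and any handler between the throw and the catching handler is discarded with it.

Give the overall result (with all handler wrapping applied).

Step-by-step:
put(10) @ H1 ⇒ s:=10
throw(2) @ H2 caught ⇒ 16
= 16

Answer: 16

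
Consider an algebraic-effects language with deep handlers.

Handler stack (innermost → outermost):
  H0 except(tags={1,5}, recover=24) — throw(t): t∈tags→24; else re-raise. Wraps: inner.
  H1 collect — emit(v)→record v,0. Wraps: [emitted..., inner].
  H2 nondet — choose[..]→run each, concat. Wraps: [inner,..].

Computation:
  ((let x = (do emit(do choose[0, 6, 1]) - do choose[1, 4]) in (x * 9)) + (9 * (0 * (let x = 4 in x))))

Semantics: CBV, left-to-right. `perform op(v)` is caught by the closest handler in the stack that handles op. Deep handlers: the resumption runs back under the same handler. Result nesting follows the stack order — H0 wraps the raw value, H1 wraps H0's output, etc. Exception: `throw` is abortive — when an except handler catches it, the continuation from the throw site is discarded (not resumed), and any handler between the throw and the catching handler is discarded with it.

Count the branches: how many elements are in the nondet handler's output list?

Answer: 6

Working:
choose[0, 6, 1] @ H2
  branch[0] choose=0:
    emit(0) @ H1 ⇒ out+=0
    choose[1, 4] @ H2
      branch[0] choose=1:
        H0 returns -9
        H1 returns [0, -9]
        H2 returns [[0, -9]]
      branch[1] choose=4:
        H0 returns -36
        H1 returns [0, -36]
        H2 returns [[0, -36]]
  branch[1] choose=6:
    emit(6) @ H1 ⇒ out+=6
    choose[1, 4] @ H2
      branch[0] choose=1:
        H0 returns -9
        H1 returns [6, -9]
        H2 returns [[6, -9]]
      branch[1] choose=4:
        H0 returns -36
        H1 returns [6, -36]
        H2 returns [[6, -36]]
  branch[2] choose=1:
    emit(1) @ H1 ⇒ out+=1
    choose[1, 4] @ H2
      branch[0] choose=1:
        H0 returns -9
        H1 returns [1, -9]
        H2 returns [[1, -9]]
      branch[1] choose=4:
        H0 returns -36
        H1 returns [1, -36]
        H2 returns [[1, -36]]
= [[0, -9], [0, -36], [6, -9], [6, -36], [1, -9], [1, -36]]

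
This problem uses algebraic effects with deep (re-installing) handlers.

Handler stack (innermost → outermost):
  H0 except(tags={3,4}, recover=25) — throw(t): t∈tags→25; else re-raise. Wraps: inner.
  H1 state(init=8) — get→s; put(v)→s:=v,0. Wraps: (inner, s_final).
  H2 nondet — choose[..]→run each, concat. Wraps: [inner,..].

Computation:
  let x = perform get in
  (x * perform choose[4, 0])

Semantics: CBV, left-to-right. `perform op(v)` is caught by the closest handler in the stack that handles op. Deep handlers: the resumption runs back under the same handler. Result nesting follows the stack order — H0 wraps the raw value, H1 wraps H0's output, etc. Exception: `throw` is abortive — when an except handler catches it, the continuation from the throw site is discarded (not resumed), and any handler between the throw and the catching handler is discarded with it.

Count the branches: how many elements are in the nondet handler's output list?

Step-by-step:
get @ H1 ⇒ 8
choose[4, 0] @ H2
  branch[0] choose=4:
    H0 returns 32
    H1 returns (32, 8)
    H2 returns [(32, 8)]
  branch[1] choose=0:
    H0 returns 0
    H1 returns (0, 8)
    H2 returns [(0, 8)]
= [(32, 8), (0, 8)]

Answer: 2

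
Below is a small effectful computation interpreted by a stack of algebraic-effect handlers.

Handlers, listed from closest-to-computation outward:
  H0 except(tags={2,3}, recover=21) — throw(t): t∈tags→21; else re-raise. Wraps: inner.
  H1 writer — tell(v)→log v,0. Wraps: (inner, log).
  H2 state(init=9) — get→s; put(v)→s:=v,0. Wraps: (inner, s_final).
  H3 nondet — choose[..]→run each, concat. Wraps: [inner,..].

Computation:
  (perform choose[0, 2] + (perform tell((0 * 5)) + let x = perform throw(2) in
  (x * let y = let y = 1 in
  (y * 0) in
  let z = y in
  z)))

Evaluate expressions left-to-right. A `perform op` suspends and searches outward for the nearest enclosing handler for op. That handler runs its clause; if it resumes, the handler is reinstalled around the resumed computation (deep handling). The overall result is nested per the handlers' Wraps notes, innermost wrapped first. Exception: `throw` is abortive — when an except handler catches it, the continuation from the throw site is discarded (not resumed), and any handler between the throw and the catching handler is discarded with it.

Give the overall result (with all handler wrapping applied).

Answer: [((21, (0)), 9), ((21, (0)), 9)]

Step-by-step:
choose[0, 2] @ H3
  branch[0] choose=0:
    tell(0) @ H1 ⇒ log+=0
    throw(2) @ H0 caught ⇒ 21
    H1 returns (21, (0))
    H2 returns ((21, (0)), 9)
    H3 returns [((21, (0)), 9)]
  branch[1] choose=2:
    tell(0) @ H1 ⇒ log+=0
    throw(2) @ H0 caught ⇒ 21
    H1 returns (21, (0))
    H2 returns ((21, (0)), 9)
    H3 returns [((21, (0)), 9)]
= [((21, (0)), 9), ((21, (0)), 9)]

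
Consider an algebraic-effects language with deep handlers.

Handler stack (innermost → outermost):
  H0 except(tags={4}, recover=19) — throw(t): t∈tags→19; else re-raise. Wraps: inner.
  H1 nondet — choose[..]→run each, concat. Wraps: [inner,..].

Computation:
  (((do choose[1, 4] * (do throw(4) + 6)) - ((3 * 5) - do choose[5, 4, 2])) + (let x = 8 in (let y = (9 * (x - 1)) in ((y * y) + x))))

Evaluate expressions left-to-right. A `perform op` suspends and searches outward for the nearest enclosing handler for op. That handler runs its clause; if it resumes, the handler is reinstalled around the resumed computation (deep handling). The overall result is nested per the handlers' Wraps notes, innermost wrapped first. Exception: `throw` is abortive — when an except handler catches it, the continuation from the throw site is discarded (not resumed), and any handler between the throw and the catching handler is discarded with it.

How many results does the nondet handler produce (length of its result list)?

Working:
choose[1, 4] @ H1
  branch[0] choose=1:
    throw(4) @ H0 caught ⇒ 19
    H1 returns [19]
  branch[1] choose=4:
    throw(4) @ H0 caught ⇒ 19
    H1 returns [19]
= [19, 19]

Answer: 2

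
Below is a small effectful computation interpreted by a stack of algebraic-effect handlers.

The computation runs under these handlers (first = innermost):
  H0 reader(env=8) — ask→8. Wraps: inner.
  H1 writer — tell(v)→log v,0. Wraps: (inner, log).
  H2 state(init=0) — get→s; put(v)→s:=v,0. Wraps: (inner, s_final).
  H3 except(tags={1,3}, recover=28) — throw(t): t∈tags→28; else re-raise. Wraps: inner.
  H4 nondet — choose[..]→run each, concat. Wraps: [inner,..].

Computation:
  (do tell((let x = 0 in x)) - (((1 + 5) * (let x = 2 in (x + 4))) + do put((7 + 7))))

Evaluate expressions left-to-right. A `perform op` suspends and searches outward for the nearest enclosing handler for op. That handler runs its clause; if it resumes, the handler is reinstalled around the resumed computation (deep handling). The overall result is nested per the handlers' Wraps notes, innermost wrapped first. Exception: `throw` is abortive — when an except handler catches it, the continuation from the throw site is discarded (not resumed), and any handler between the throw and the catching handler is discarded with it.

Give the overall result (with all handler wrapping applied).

Step-by-step:
tell(0) @ H1 ⇒ log+=0
put(14) @ H2 ⇒ s:=14
H0 returns -36
H1 returns (-36, (0))
H2 returns ((-36, (0)), 14)
H3 returns ((-36, (0)), 14)
H4 returns [((-36, (0)), 14)]
= [((-36, (0)), 14)]

Answer: [((-36, (0)), 14)]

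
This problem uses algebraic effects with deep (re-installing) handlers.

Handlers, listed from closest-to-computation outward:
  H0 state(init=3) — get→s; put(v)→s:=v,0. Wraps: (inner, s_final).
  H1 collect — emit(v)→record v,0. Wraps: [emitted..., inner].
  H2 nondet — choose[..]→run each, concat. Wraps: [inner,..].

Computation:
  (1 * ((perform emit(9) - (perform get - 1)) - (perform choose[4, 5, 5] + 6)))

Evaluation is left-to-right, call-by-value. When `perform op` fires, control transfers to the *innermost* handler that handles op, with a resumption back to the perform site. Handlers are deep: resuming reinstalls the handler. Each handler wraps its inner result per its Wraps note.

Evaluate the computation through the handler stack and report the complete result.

Answer: [[9, (-12, 3)], [9, (-13, 3)], [9, (-13, 3)]]

Evaluation trace:
emit(9) @ H1 ⇒ out+=9
get @ H0 ⇒ 3
choose[4, 5, 5] @ H2
  branch[0] choose=4:
    H0 returns (-12, 3)
    H1 returns [9, (-12, 3)]
    H2 returns [[9, (-12, 3)]]
  branch[1] choose=5:
    H0 returns (-13, 3)
    H1 returns [9, (-13, 3)]
    H2 returns [[9, (-13, 3)]]
  branch[2] choose=5:
    H0 returns (-13, 3)
    H1 returns [9, (-13, 3)]
    H2 returns [[9, (-13, 3)]]
= [[9, (-12, 3)], [9, (-13, 3)], [9, (-13, 3)]]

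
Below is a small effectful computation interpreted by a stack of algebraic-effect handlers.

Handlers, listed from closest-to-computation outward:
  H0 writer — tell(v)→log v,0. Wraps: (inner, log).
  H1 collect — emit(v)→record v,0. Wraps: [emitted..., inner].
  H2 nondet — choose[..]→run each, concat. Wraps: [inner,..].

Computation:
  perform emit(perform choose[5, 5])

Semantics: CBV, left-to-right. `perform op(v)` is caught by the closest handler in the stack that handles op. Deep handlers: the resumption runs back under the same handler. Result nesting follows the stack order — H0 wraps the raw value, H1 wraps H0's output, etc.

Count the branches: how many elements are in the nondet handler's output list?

Answer: 2

Step-by-step:
choose[5, 5] @ H2
  branch[0] choose=5:
    emit(5) @ H1 ⇒ out+=5
    H0 returns (0, ())
    H1 returns [5, (0, ())]
    H2 returns [[5, (0, ())]]
  branch[1] choose=5:
    emit(5) @ H1 ⇒ out+=5
    H0 returns (0, ())
    H1 returns [5, (0, ())]
    H2 returns [[5, (0, ())]]
= [[5, (0, ())], [5, (0, ())]]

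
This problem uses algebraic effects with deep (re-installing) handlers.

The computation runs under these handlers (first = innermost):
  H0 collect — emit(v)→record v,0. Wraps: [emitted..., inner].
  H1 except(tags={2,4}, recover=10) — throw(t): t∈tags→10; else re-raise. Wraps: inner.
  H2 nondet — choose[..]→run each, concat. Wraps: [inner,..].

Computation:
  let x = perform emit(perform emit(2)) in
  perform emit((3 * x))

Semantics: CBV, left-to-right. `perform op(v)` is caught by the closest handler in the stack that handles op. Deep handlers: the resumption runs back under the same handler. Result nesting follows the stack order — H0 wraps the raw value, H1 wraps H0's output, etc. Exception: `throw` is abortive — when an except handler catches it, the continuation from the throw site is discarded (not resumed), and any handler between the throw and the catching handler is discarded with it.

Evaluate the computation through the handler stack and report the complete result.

Answer: [[2, 0, 0, 0]]

Working:
emit(2) @ H0 ⇒ out+=2
emit(0) @ H0 ⇒ out+=0
emit(0) @ H0 ⇒ out+=0
H0 returns [2, 0, 0, 0]
H1 returns [2, 0, 0, 0]
H2 returns [[2, 0, 0, 0]]
= [[2, 0, 0, 0]]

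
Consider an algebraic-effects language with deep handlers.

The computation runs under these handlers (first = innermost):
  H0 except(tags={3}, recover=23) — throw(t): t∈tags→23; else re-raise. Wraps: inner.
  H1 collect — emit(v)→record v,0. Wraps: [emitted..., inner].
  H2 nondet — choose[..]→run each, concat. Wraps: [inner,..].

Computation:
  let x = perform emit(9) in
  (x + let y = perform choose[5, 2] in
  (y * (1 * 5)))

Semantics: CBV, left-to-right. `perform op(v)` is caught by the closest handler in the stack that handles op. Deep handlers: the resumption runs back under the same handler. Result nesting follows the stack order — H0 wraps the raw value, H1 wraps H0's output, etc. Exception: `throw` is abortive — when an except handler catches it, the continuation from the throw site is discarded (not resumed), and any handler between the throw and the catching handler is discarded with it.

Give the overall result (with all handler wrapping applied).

Answer: [[9, 25], [9, 10]]

Working:
emit(9) @ H1 ⇒ out+=9
choose[5, 2] @ H2
  branch[0] choose=5:
    H0 returns 25
    H1 returns [9, 25]
    H2 returns [[9, 25]]
  branch[1] choose=2:
    H0 returns 10
    H1 returns [9, 10]
    H2 returns [[9, 10]]
= [[9, 25], [9, 10]]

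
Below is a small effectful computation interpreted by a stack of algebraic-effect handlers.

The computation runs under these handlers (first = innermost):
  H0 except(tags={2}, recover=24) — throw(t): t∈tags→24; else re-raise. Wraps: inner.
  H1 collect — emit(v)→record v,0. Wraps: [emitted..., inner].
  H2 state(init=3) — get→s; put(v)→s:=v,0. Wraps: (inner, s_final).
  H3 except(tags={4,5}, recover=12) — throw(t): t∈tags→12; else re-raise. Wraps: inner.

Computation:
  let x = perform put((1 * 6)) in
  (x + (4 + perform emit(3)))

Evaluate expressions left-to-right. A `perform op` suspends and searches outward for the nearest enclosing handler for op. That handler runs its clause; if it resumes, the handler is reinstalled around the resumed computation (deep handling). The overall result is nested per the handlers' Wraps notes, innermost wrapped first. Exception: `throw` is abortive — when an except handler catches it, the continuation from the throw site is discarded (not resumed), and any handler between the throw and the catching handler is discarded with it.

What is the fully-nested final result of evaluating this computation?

Answer: ([3, 4], 6)

Working:
put(6) @ H2 ⇒ s:=6
emit(3) @ H1 ⇒ out+=3
H0 returns 4
H1 returns [3, 4]
H2 returns ([3, 4], 6)
H3 returns ([3, 4], 6)
= ([3, 4], 6)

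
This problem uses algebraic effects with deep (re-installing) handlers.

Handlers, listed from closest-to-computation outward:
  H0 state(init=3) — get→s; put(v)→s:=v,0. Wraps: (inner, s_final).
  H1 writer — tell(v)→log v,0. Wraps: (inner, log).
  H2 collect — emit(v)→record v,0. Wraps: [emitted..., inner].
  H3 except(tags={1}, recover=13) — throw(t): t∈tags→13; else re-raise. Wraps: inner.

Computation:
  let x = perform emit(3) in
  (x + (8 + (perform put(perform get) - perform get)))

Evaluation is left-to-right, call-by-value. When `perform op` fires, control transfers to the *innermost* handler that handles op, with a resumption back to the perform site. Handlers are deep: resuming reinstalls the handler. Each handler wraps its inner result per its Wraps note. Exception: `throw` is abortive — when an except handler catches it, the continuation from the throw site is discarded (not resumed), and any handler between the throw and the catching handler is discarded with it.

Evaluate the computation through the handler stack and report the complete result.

Answer: [3, ((5, 3), ())]

Step-by-step:
emit(3) @ H2 ⇒ out+=3
get @ H0 ⇒ 3
put(3) @ H0 ⇒ s:=3
get @ H0 ⇒ 3
H0 returns (5, 3)
H1 returns ((5, 3), ())
H2 returns [3, ((5, 3), ())]
H3 returns [3, ((5, 3), ())]
= [3, ((5, 3), ())]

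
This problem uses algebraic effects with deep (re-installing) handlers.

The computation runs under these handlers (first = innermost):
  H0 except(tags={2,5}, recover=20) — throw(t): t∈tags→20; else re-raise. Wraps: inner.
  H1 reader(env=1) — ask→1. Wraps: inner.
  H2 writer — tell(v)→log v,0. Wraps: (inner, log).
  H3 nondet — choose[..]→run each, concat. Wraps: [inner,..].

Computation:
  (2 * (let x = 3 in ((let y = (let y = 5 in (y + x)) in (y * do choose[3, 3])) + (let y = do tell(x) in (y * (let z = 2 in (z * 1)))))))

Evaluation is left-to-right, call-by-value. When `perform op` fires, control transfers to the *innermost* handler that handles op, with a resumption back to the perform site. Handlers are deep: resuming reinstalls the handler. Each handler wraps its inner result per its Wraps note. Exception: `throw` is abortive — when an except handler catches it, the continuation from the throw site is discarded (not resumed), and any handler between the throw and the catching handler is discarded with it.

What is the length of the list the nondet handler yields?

Working:
choose[3, 3] @ H3
  branch[0] choose=3:
    tell(3) @ H2 ⇒ log+=3
    H0 returns 48
    H1 returns 48
    H2 returns (48, (3))
    H3 returns [(48, (3))]
  branch[1] choose=3:
    tell(3) @ H2 ⇒ log+=3
    H0 returns 48
    H1 returns 48
    H2 returns (48, (3))
    H3 returns [(48, (3))]
= [(48, (3)), (48, (3))]

Answer: 2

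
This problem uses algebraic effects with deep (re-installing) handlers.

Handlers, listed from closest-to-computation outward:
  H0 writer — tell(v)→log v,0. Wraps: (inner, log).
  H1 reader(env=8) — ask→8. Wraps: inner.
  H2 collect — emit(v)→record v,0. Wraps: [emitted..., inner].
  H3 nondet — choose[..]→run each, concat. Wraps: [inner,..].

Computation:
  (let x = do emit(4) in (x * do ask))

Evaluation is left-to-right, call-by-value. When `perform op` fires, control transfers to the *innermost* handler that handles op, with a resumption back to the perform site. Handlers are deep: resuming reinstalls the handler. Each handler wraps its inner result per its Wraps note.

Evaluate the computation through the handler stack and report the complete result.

Evaluation trace:
emit(4) @ H2 ⇒ out+=4
ask @ H1 ⇒ 8
H0 returns (0, ())
H1 returns (0, ())
H2 returns [4, (0, ())]
H3 returns [[4, (0, ())]]
= [[4, (0, ())]]

Answer: [[4, (0, ())]]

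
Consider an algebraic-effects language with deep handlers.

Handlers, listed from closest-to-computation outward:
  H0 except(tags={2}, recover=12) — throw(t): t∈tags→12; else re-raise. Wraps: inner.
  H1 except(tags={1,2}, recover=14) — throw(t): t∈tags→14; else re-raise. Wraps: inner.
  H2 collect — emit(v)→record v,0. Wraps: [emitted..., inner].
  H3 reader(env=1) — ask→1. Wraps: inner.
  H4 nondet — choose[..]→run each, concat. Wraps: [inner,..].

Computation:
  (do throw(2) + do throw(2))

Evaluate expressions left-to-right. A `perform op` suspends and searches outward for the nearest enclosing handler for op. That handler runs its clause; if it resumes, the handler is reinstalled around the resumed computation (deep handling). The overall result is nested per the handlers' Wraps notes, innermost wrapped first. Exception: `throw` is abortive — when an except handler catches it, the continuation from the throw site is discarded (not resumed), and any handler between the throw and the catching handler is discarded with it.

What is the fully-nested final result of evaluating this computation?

Evaluation trace:
throw(2) @ H0 caught ⇒ 12
H1 returns 12
H2 returns [12]
H3 returns [12]
H4 returns [[12]]
= [[12]]

Answer: [[12]]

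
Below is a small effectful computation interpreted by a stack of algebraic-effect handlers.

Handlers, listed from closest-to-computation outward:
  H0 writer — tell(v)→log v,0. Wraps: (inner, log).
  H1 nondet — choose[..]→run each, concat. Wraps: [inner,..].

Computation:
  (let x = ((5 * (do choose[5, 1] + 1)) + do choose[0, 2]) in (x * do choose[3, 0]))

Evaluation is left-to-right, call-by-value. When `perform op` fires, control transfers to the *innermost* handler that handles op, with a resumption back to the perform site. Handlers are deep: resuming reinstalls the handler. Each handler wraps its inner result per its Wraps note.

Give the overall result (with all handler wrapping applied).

Answer: [(90, ()), (0, ()), (96, ()), (0, ()), (30, ()), (0, ()), (36, ()), (0, ())]

Working:
choose[5, 1] @ H1
  branch[0] choose=5:
    choose[0, 2] @ H1
      branch[0] choose=0:
        choose[3, 0] @ H1
          branch[0] choose=3:
            H0 returns (90, ())
            H1 returns [(90, ())]
          branch[1] choose=0:
            H0 returns (0, ())
            H1 returns [(0, ())]
      branch[1] choose=2:
        choose[3, 0] @ H1
          branch[0] choose=3:
            H0 returns (96, ())
            H1 returns [(96, ())]
          branch[1] choose=0:
            H0 returns (0, ())
            H1 returns [(0, ())]
  branch[1] choose=1:
    choose[0, 2] @ H1
      branch[0] choose=0:
        choose[3, 0] @ H1
          branch[0] choose=3:
            H0 returns (30, ())
            H1 returns [(30, ())]
          branch[1] choose=0:
            H0 returns (0, ())
            H1 returns [(0, ())]
      branch[1] choose=2:
        choose[3, 0] @ H1
          branch[0] choose=3:
            H0 returns (36, ())
            H1 returns [(36, ())]
          branch[1] choose=0:
            H0 returns (0, ())
            H1 returns [(0, ())]
= [(90, ()), (0, ()), (96, ()), (0, ()), (30, ()), (0, ()), (36, ()), (0, ())]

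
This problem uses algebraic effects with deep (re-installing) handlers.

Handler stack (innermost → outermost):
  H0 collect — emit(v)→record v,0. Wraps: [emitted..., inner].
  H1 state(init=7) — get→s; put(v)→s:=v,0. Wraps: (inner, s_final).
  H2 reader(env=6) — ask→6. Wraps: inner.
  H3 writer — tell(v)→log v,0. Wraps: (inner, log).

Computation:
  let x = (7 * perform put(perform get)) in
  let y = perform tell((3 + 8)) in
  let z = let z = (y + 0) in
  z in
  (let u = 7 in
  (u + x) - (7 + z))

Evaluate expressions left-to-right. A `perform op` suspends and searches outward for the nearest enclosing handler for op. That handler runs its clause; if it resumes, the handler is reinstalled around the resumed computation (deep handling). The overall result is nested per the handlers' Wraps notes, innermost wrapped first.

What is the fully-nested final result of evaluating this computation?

Answer: (([0], 7), (11))

Evaluation trace:
get @ H1 ⇒ 7
put(7) @ H1 ⇒ s:=7
tell(11) @ H3 ⇒ log+=11
H0 returns [0]
H1 returns ([0], 7)
H2 returns ([0], 7)
H3 returns (([0], 7), (11))
= (([0], 7), (11))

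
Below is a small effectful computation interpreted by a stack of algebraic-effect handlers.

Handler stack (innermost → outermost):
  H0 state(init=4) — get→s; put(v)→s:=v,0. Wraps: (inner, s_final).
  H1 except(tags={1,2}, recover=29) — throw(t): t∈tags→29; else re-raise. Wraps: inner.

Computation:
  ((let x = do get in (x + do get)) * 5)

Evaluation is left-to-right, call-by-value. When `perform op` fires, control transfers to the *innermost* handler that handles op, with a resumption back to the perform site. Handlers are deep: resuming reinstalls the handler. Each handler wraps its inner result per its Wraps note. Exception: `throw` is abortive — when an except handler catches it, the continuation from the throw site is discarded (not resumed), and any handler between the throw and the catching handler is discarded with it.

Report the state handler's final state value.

Working:
get @ H0 ⇒ 4
get @ H0 ⇒ 4
H0 returns (40, 4)
H1 returns (40, 4)
= (40, 4)

Answer: 4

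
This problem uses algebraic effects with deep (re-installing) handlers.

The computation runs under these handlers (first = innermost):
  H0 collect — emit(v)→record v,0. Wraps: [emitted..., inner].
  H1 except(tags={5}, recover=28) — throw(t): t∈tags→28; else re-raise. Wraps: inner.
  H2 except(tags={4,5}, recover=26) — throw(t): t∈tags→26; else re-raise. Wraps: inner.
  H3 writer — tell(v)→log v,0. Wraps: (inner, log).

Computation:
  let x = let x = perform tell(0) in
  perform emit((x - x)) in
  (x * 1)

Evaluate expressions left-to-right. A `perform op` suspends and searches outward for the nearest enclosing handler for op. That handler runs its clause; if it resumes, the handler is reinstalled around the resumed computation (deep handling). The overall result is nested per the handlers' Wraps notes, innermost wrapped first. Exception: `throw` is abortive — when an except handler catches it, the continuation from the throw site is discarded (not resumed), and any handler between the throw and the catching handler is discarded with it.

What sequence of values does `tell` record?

Working:
tell(0) @ H3 ⇒ log+=0
emit(0) @ H0 ⇒ out+=0
H0 returns [0, 0]
H1 returns [0, 0]
H2 returns [0, 0]
H3 returns ([0, 0], (0))
= ([0, 0], (0))

Answer: (0)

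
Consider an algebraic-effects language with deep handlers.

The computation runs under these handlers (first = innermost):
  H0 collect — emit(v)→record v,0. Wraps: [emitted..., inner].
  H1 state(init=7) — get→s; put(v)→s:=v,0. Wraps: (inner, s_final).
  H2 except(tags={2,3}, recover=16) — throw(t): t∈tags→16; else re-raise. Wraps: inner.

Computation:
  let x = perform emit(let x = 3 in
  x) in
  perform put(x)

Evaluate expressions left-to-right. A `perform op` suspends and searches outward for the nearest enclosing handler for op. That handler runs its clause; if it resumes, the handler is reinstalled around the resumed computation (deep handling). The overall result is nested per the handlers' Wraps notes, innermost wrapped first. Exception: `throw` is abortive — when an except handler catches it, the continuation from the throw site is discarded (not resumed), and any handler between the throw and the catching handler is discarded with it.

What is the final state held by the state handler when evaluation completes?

Answer: 0

Evaluation trace:
emit(3) @ H0 ⇒ out+=3
put(0) @ H1 ⇒ s:=0
H0 returns [3, 0]
H1 returns ([3, 0], 0)
H2 returns ([3, 0], 0)
= ([3, 0], 0)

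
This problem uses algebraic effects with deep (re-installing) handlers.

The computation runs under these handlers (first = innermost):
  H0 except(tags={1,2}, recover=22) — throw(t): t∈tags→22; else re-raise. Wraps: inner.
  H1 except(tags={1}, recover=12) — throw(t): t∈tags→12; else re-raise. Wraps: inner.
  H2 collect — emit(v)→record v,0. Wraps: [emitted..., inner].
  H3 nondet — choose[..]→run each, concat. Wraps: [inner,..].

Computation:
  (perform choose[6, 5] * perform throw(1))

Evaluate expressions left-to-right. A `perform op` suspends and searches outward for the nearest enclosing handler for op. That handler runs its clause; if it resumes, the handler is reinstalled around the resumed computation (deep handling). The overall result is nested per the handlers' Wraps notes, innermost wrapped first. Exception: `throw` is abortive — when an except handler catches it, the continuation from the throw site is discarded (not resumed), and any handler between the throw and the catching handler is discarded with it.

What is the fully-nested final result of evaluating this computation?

Working:
choose[6, 5] @ H3
  branch[0] choose=6:
    throw(1) @ H0 caught ⇒ 22
    H1 returns 22
    H2 returns [22]
    H3 returns [[22]]
  branch[1] choose=5:
    throw(1) @ H0 caught ⇒ 22
    H1 returns 22
    H2 returns [22]
    H3 returns [[22]]
= [[22], [22]]

Answer: [[22], [22]]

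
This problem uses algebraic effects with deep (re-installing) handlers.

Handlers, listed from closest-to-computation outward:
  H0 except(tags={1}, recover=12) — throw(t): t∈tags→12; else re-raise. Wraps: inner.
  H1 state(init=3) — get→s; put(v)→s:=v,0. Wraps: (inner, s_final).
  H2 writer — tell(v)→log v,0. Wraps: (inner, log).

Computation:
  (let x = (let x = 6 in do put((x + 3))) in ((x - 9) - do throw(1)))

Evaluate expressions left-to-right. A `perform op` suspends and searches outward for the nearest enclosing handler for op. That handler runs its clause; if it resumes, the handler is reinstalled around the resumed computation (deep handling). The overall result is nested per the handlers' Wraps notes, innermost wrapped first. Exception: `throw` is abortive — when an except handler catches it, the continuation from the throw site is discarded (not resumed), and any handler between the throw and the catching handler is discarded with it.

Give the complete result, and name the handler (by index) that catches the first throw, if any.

Working:
put(9) @ H1 ⇒ s:=9
throw(1) @ H0 caught ⇒ 12
H1 returns (12, 9)
H2 returns ((12, 9), ())
= ((12, 9), ())

Answer: ((12, 9), ()) ; first throw caught by: H0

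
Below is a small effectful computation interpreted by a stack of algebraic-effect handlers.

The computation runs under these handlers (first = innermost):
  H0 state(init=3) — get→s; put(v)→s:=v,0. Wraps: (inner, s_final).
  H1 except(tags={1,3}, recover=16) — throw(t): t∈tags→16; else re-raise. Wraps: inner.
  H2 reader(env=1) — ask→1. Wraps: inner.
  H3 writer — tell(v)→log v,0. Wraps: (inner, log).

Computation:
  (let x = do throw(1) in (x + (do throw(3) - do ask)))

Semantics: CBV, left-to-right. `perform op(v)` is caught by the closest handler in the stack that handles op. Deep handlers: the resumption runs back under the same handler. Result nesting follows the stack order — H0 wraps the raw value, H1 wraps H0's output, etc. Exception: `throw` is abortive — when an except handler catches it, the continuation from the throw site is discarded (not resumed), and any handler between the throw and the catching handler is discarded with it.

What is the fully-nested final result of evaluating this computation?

Answer: (16, ())

Evaluation trace:
throw(1) @ H1 caught ⇒ 16
H2 returns 16
H3 returns (16, ())
= (16, ())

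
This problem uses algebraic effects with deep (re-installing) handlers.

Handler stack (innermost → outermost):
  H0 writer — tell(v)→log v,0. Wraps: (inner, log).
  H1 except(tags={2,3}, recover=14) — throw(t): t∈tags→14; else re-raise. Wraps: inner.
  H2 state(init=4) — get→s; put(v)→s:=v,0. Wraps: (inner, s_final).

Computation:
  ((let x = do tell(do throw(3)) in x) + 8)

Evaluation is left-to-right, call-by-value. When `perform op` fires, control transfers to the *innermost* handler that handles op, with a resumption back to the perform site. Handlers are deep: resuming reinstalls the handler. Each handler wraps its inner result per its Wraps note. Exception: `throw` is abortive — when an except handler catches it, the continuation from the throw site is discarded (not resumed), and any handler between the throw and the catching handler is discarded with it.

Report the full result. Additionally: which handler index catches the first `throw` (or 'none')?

Step-by-step:
throw(3) @ H1 caught ⇒ 14
H2 returns (14, 4)
= (14, 4)

Answer: (14, 4) ; first throw caught by: H1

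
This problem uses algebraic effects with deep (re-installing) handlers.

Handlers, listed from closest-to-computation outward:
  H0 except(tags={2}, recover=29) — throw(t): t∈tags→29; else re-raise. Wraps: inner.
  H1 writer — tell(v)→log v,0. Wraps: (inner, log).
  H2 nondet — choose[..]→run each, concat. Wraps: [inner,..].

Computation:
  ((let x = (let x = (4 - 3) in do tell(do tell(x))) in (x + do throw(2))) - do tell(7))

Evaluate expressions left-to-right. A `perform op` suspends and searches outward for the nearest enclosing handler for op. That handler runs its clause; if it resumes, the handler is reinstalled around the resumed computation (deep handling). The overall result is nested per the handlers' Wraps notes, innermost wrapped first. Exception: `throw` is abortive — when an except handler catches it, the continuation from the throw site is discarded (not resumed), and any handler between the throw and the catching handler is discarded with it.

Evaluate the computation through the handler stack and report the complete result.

Working:
tell(1) @ H1 ⇒ log+=1
tell(0) @ H1 ⇒ log+=0
throw(2) @ H0 caught ⇒ 29
H1 returns (29, (1, 0))
H2 returns [(29, (1, 0))]
= [(29, (1, 0))]

Answer: [(29, (1, 0))]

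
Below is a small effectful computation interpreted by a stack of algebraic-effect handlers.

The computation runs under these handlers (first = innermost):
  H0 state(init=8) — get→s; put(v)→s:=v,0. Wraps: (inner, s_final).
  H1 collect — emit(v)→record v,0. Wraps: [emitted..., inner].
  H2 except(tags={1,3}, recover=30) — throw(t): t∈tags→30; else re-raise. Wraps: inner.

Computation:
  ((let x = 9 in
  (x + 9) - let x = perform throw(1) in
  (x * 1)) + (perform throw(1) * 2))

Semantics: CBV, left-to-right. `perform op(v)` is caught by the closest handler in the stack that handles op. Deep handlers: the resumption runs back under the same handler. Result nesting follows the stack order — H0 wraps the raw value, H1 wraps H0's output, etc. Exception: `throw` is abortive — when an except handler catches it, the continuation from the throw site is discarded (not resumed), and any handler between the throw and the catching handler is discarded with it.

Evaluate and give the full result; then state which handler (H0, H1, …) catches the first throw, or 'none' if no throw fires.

Answer: 30 ; first throw caught by: H2

Working:
throw(1) @ H2 caught ⇒ 30
= 30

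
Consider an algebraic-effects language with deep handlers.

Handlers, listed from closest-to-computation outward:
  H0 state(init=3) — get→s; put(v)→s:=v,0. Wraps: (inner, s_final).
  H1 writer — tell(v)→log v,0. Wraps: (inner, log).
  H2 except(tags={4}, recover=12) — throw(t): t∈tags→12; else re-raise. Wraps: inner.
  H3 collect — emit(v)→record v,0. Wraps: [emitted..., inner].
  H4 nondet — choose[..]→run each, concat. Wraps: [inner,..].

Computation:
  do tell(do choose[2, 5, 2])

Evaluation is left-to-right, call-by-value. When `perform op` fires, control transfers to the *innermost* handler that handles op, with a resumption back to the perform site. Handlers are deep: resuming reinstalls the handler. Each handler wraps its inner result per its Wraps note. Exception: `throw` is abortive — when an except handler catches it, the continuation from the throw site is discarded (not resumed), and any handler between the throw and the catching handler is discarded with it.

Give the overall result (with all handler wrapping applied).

Working:
choose[2, 5, 2] @ H4
  branch[0] choose=2:
    tell(2) @ H1 ⇒ log+=2
    H0 returns (0, 3)
    H1 returns ((0, 3), (2))
    H2 returns ((0, 3), (2))
    H3 returns [((0, 3), (2))]
    H4 returns [[((0, 3), (2))]]
  branch[1] choose=5:
    tell(5) @ H1 ⇒ log+=5
    H0 returns (0, 3)
    H1 returns ((0, 3), (5))
    H2 returns ((0, 3), (5))
    H3 returns [((0, 3), (5))]
    H4 returns [[((0, 3), (5))]]
  branch[2] choose=2:
    tell(2) @ H1 ⇒ log+=2
    H0 returns (0, 3)
    H1 returns ((0, 3), (2))
    H2 returns ((0, 3), (2))
    H3 returns [((0, 3), (2))]
    H4 returns [[((0, 3), (2))]]
= [[((0, 3), (2))], [((0, 3), (5))], [((0, 3), (2))]]

Answer: [[((0, 3), (2))], [((0, 3), (5))], [((0, 3), (2))]]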